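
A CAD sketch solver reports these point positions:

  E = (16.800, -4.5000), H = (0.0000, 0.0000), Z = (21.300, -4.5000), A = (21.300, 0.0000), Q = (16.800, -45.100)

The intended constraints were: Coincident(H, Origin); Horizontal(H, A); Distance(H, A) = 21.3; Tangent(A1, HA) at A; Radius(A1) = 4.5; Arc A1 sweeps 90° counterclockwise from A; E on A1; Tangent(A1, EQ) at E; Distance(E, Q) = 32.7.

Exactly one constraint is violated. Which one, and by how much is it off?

Distance(E, Q) = 32.7 — off by 7.90.

H = (0.00, 0.00) ✓; H.y = 0.00, A.y = 0.00 ✓; |HA| = 21.30 ✓; ∠(ZA, AH) = 90.00° ✓; |ZA| = 4.500 ✓; bearing(Z→E) − bearing(Z→A) = 90.00° ✓; |ZE| = 4.500 ✓; ∠(ZE, EQ) = 90.00° ✓; |EQ| = 40.60 ✗.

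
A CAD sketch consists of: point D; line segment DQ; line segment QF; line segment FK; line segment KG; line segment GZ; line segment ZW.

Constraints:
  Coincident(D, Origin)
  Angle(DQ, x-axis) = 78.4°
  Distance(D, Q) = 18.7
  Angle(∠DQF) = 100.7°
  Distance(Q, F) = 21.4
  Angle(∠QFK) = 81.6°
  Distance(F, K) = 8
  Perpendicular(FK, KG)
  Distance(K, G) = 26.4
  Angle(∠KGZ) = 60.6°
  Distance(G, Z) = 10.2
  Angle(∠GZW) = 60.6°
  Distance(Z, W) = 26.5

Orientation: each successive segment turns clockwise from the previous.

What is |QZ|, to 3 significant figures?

4.02

D is at the origin; DQ runs at 78.4° with length 18.7, so Q = (3.76, 18.3). ∠DQF = 100.7° gives QF at -0.900° from the x-axis; with |QF| = 21.4, F = (25.2, 18.0). ∠QFK = 81.6° gives FK at -99.3° from the x-axis; with |FK| = 8.0, K = (23.9, 10.1). The perpendicularity gives KG at right angles to FK, so KG runs at 171°; with |KG| = 26.4, G = (-2.19, 14.4). ∠KGZ = 60.6° gives GZ at 51.3° from the x-axis; with |GZ| = 10.2, Z = (4.19, 22.3). Then |QZ| = |Z − Q| = 4.02.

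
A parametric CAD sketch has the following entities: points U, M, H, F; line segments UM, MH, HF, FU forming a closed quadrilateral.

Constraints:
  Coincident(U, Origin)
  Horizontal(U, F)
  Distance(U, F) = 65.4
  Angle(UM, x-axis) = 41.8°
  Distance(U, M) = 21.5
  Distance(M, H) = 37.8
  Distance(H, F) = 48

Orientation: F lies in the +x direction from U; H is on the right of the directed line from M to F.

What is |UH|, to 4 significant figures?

32.49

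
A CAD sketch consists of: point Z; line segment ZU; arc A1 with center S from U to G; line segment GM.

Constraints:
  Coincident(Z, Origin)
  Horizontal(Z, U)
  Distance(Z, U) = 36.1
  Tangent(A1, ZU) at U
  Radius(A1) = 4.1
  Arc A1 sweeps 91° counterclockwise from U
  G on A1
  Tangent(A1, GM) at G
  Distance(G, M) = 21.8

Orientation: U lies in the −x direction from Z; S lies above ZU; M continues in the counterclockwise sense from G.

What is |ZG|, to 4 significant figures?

32.27

A1 meets ZU tangentially, so SU is at right angles to ZU, so S = U + (0, 4.1) = (-36.10, 4.100). On A1, U sits at bearing -90° from S; a 91° counterclockwise sweep puts G at bearing 1°, so G = S + 4.1·(cos 1°, sin 1°) = (-32.00, 4.172). Then |ZG| = |G − Z| = 32.27.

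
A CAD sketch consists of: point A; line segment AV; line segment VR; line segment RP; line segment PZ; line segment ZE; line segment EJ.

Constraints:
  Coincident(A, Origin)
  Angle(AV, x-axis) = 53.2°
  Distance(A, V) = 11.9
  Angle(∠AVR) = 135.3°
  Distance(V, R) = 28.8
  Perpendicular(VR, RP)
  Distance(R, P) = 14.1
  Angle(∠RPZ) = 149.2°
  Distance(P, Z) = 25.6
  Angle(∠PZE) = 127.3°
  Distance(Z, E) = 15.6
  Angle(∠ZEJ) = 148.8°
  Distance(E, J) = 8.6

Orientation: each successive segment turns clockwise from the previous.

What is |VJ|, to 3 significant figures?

35.1

A is at the origin; AV runs at 53.2° with length 11.9, so V = (7.13, 9.53). ∠AVR = 135.3° gives VR at 8.50° from the x-axis; with |VR| = 28.8, R = (35.6, 13.8). VR is perpendicular to RP, so RP runs at -81.5°; with |RP| = 14.1, P = (37.7, -0.160). ∠RPZ = 149.2° gives PZ at -112° from the x-axis; with |PZ| = 25.6, Z = (28.0, -23.8). ∠PZE = 127.3° gives ZE at -165° from the x-axis; with |ZE| = 15.6, E = (12.9, -27.9). ∠ZEJ = 148.8° gives EJ at 164° from the x-axis; with |EJ| = 8.6, J = (4.66, -25.5). Then |VJ| = |J − V| = 35.1.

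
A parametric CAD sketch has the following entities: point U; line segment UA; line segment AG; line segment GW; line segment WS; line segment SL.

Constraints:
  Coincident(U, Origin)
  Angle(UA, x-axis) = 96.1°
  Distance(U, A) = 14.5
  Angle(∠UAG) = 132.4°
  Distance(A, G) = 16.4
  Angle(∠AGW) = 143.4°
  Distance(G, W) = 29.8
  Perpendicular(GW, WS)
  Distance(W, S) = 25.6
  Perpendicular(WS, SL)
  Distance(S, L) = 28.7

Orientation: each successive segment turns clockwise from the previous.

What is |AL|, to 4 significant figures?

21.30

U is at the origin; UA runs at 96.1° with length 14.5, so A = (-1.541, 14.42). ∠UAG = 132.4° gives AG at 48.50° from the x-axis; with |AG| = 16.4, G = (9.326, 26.70). ∠AGW = 143.4° gives GW at 11.90° from the x-axis; with |GW| = 29.8, W = (38.49, 32.85). The perpendicularity gives WS at right angles to GW, so WS runs at -78.10°; with |WS| = 25.6, S = (43.76, 7.796). WS ⟂ SL, so SL runs at -168.1°; with |SL| = 28.7, L = (15.68, 1.878). Then |AL| = |L − A| = 21.30.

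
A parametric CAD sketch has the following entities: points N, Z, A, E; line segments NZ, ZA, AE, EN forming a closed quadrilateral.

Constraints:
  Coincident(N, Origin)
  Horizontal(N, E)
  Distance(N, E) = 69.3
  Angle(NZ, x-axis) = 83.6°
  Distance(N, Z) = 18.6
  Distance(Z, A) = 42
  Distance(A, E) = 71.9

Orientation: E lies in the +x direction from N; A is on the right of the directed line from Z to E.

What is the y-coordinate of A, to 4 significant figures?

-23.51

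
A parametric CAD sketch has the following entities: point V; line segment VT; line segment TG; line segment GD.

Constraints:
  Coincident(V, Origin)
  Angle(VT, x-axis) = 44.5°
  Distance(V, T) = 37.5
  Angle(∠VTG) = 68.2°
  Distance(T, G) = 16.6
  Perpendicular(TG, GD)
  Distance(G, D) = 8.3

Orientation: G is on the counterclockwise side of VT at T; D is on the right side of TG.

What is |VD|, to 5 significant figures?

43.201

V is at the origin; VT runs at 44.5° with length 37.5, so T = 37.5·(cos 44.5°, sin 44.5°) = (26.747, 26.284). ∠VTG = 68.2°, so TG runs at 44.5° + (180° − 68.2°) = 156.30° from the x-axis; with |TG| = 16.6, G = T + 16.6·(cos 156.30°, sin 156.30°) = (11.547, 32.956). TG ⟂ GD; with |GD| = 8.3 on the right of TG, D = G + 8.3·(0.40195, 0.91566) = (14.883, 40.556). Then |VD| = |D − V| = 43.201.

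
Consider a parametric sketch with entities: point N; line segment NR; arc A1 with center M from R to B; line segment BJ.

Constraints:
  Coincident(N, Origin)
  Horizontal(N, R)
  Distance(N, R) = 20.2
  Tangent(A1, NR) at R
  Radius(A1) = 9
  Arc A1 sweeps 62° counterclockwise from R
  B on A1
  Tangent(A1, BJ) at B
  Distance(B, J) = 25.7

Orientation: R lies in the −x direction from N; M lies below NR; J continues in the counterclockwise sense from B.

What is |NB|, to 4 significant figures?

28.55

Tangency of A1 to NR means the radius MR is perpendicular to NR, so M = R + (0, -9) = (-20.20, -9.000). On A1, R sits at bearing 90° from M; a 62° counterclockwise sweep puts B at bearing 152°, so B = M + 9.0·(cos 152°, sin 152°) = (-28.15, -4.775). Then |NB| = |B − N| = 28.55.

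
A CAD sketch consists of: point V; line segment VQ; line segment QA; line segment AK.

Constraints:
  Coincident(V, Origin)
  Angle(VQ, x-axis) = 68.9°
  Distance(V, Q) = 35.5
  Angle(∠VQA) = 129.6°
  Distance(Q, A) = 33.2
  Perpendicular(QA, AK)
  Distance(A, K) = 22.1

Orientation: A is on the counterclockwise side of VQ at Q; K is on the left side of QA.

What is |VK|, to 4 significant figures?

56.08

V is at the origin; VQ runs at 68.9° with length 35.5, so Q = 35.5·(cos 68.9°, sin 68.9°) = (12.78, 33.12). ∠VQA = 129.6°, so QA runs at 68.9° + (180° − 129.6°) = 119.3° from the x-axis; with |QA| = 33.2, A = Q + 33.2·(cos 119.3°, sin 119.3°) = (-3.468, 62.07). The perpendicularity gives AK at right angles to QA; with |AK| = 22.1 on the left of QA, K = A + 22.1·(-0.8721, -0.4894) = (-22.74, 51.26). Then |VK| = |K − V| = 56.08.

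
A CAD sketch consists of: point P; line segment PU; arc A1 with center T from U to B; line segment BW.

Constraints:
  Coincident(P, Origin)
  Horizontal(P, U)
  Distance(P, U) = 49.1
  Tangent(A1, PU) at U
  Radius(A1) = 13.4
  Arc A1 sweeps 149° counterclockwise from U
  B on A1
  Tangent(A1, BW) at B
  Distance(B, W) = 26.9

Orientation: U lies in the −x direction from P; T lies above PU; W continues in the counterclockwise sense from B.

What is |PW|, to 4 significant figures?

75.89

P is at the origin; P and U share the same y with |PU| = 49.1 and U on the −x side, so U = (-49.10, 0.000). Tangency of A1 to PU means the radius TU is perpendicular to PU, so T = U + (0, 13.4) = (-49.10, 13.40). On A1, U sits at bearing -90° from T; a 149° counterclockwise sweep puts B at bearing 59°, so B = T + 13.4·(cos 59°, sin 59°) = (-42.20, 24.89). A1 meets BW tangentially, so TB is at right angles to BW, so BW runs along (−sin 59°, cos 59°); with |BW| = 26.9, W = (-65.26, 38.74). Then |PW| = |W − P| = 75.89.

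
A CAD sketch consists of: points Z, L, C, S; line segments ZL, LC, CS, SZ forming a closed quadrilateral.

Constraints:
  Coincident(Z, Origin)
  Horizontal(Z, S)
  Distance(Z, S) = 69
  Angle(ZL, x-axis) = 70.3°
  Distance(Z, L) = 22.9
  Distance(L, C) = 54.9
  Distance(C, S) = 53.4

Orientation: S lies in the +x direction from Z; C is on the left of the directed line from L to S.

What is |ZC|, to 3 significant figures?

74.4

Checks: Z = (0.00, 0.00) ✓; |LC| = 54.90 ✓; |CS| = 53.40 ✓.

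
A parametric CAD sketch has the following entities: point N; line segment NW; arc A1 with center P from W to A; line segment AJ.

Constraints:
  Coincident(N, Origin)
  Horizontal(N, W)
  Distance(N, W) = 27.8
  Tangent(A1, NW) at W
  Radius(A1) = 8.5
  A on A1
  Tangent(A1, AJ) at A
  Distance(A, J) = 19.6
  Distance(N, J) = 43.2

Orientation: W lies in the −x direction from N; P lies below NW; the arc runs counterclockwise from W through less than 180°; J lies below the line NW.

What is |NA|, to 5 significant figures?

37.557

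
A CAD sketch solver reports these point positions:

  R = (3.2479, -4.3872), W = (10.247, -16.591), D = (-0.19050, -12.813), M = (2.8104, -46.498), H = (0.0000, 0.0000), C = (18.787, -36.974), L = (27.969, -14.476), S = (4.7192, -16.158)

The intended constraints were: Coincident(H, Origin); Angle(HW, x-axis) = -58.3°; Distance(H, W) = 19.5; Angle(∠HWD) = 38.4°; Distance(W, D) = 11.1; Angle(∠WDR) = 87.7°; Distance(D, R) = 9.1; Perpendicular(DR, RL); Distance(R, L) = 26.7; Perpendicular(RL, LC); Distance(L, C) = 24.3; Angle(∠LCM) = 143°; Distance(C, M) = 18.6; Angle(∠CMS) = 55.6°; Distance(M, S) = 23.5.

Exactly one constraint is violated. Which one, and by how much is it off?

Distance(M, S) = 23.5 — off by 6.90.

H = (0.00, 0.00) ✓; HW at -58.30° ✓; |HW| = 19.50 ✓; ∠HWD = 38.40° ✓; |WD| = 11.10 ✓; ∠WDR = 87.70° ✓; |DR| = 9.100 ✓; ∠(DR, RL) = 90.00° ✓; |RL| = 26.70 ✓; ∠(RL, LC) = 90.00° ✓; |LC| = 24.30 ✓; ∠LCM = 143.0° ✓; |CM| = 18.60 ✓; ∠CMS = 55.60° ✓; |MS| = 30.40 ✗.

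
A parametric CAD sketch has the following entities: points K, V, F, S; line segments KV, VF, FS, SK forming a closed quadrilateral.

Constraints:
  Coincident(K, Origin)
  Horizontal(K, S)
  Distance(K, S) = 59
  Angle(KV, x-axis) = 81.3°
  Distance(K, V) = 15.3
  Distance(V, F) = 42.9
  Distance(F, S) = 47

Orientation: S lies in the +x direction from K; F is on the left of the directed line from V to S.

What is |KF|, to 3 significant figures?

55.0

K is at the origin; KS is horizontal with |KS| = 59.0 and S in +x, so S = (59.0, 0). KV runs at 81.3° with |KV| = 15.3, so V = (2.31, 15.1). F is determined by |VF| = 42.9 and |FS| = 47.0 together: it lies at the intersection of circle(V, 42.9) and circle(S, 47.0). With |VS| = 58.7, the foot of the radical line on VS is 26.2 from V and the perpendicular offset is √(42.9² − 26.2²) = 34.0. Taking the left-of-VS solution: F = (36.4, 41.2).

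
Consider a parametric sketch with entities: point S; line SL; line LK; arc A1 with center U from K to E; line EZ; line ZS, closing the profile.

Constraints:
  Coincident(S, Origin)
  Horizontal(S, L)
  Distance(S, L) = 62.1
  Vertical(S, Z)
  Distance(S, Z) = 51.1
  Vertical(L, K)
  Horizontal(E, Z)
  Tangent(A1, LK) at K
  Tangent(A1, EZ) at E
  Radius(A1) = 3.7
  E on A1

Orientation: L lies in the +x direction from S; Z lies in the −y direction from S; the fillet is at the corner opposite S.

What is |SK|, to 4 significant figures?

78.12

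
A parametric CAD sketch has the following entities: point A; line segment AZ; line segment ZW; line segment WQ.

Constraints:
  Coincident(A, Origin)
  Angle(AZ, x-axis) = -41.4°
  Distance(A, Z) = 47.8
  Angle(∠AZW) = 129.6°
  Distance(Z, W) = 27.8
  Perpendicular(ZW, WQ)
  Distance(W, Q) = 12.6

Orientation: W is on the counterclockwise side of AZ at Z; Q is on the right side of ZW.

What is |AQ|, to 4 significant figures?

76.41

A is at the origin; AZ runs at -41.4° with length 47.8, so Z = 47.8·(cos -41.4°, sin -41.4°) = (35.86, -31.61). ∠AZW = 129.6°, so ZW runs at -41.4° + (180° − 129.6°) = 9.000° from the x-axis; with |ZW| = 27.8, W = Z + 27.8·(cos 9.000°, sin 9.000°) = (63.31, -27.26). ZW is perpendicular to WQ; with |WQ| = 12.6 on the right of ZW, Q = W + 12.6·(0.1564, -0.9877) = (65.28, -39.71). Then |AQ| = |Q − A| = 76.41.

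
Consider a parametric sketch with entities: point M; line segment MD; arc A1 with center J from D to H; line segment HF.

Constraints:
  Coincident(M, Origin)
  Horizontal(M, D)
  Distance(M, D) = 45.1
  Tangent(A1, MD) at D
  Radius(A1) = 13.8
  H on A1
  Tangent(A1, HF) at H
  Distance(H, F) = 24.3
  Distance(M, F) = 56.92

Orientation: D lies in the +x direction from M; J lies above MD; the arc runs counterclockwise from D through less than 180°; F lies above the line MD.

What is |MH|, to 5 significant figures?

59.996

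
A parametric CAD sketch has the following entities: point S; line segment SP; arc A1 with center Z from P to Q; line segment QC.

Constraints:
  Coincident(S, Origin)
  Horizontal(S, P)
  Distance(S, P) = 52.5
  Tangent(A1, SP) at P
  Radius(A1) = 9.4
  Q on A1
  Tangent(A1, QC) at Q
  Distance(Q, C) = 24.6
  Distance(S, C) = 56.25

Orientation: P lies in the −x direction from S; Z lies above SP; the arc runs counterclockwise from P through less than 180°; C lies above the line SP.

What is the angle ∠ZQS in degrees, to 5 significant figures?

163.95°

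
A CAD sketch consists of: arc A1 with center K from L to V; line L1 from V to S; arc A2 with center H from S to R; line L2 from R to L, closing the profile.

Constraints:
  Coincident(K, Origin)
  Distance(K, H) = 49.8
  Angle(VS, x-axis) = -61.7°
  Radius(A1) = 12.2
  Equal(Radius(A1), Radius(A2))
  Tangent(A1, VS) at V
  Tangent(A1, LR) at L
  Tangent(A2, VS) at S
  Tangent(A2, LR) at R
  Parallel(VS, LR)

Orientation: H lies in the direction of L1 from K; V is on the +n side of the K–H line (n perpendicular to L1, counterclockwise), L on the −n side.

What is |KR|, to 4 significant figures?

51.27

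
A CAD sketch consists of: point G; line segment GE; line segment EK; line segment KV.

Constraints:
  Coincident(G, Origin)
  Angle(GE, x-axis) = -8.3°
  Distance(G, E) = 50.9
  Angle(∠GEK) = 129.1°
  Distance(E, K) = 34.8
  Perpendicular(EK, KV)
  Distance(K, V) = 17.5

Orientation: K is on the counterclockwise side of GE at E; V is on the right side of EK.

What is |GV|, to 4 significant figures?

87.89

G is at the origin; GE runs at -8.3° with length 50.9, so E = 50.9·(cos -8.3°, sin -8.3°) = (50.37, -7.348). ∠GEK = 129.1°, so EK runs at -8.3° + (180° − 129.1°) = 42.60° from the x-axis; with |EK| = 34.8, K = E + 34.8·(cos 42.60°, sin 42.60°) = (75.98, 16.21). EK is perpendicular to KV; with |KV| = 17.5 on the right of EK, V = K + 17.5·(0.6769, -0.7361) = (87.83, 3.326). Then |GV| = |V − G| = 87.89.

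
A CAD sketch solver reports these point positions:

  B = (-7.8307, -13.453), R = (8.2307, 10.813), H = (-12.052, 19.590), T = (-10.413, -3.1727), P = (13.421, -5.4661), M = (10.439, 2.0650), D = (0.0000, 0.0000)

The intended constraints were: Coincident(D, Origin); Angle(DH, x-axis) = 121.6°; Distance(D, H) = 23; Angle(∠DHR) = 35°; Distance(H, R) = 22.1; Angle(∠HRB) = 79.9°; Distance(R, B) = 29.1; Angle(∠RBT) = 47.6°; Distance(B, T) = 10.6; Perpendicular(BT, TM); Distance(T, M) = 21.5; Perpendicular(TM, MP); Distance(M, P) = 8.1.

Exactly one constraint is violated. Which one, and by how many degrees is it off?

Perpendicular(TM, MP) — off by 7.50°.

D = (0.00, 0.00) ✓; DH at 121.6° ✓; |DH| = 23.00 ✓; ∠DHR = 35.00° ✓; |HR| = 22.10 ✓; ∠HRB = 79.90° ✓; |RB| = 29.10 ✓; ∠RBT = 47.60° ✓; |BT| = 10.60 ✓; ∠(BT, TM) = 90.00° ✓; |TM| = 21.50 ✓; ∠(TM, MP) = 82.50° ✗; |MP| = 8.100 ✓.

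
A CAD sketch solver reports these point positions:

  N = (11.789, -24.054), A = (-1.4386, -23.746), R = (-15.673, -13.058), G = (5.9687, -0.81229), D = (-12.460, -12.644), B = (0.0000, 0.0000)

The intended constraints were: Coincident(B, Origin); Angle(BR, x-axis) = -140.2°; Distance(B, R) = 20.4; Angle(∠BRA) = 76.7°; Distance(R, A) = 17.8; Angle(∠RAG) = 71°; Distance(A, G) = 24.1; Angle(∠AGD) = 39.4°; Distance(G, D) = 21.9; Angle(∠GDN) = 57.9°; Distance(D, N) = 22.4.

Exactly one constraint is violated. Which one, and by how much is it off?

Distance(D, N) = 22.4 — off by 4.40.

B = (0.00, 0.00) ✓; BR at -140.2° ✓; |BR| = 20.40 ✓; ∠BRA = 76.70° ✓; |RA| = 17.80 ✓; ∠RAG = 71.00° ✓; |AG| = 24.10 ✓; ∠AGD = 39.40° ✓; |GD| = 21.90 ✓; ∠GDN = 57.90° ✓; |DN| = 26.80 ✗.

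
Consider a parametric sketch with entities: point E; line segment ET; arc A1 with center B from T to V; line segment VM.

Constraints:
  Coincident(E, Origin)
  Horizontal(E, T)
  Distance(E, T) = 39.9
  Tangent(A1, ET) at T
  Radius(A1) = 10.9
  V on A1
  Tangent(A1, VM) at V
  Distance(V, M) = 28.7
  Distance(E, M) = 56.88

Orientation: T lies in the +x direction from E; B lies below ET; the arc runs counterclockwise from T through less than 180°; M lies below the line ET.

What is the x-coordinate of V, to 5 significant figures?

29.579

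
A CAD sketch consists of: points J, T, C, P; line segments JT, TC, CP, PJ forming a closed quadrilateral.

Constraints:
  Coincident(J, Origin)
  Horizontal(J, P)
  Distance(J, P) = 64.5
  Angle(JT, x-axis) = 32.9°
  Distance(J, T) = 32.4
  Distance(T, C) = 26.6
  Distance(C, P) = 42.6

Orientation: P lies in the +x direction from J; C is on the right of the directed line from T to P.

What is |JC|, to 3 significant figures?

24.4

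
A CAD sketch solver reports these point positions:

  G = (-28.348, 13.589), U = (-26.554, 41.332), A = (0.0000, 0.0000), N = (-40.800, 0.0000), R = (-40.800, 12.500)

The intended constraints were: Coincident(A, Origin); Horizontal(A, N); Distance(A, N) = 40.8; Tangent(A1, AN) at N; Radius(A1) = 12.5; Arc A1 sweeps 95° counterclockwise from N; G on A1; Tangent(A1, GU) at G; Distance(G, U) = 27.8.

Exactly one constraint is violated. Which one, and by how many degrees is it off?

Tangent(A1, GU) at G — off by 8.70°.

A = (0.00, 0.00) ✓; A.y = 0.00, N.y = 0.00 ✓; |AN| = 40.80 ✓; ∠(RN, NA) = 90.00° ✓; |RN| = 12.50 ✓; bearing(R→G) − bearing(R→N) = 95.00° ✓; |RG| = 12.50 ✓; ∠(RG, GU) = 98.70° ✗; |GU| = 27.80 ✓.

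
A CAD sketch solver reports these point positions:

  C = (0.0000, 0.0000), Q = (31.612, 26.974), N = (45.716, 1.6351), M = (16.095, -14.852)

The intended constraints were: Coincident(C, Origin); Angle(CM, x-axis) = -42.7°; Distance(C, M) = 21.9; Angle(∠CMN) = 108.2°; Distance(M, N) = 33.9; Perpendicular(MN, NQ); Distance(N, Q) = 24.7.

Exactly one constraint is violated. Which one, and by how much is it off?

Distance(N, Q) = 24.7 — off by 4.30.

C = (0.00, 0.00) ✓; CM at -42.70° ✓; |CM| = 21.90 ✓; ∠CMN = 108.2° ✓; |MN| = 33.90 ✓; ∠(MN, NQ) = 90.00° ✓; |NQ| = 29.00 ✗.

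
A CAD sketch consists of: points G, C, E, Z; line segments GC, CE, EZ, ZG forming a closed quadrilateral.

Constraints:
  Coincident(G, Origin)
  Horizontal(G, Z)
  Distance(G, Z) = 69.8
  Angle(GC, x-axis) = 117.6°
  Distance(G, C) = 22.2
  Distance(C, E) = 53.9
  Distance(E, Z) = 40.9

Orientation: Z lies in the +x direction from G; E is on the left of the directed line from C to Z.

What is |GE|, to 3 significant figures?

52.3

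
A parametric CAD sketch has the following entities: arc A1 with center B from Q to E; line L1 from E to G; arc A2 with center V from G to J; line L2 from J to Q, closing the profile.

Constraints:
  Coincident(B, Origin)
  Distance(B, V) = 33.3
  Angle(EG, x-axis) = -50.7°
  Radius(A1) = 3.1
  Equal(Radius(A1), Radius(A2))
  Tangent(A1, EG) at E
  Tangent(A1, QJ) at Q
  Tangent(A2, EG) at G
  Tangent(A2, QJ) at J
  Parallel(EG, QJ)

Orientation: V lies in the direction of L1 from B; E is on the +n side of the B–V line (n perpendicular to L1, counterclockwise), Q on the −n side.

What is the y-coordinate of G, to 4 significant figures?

-23.81

The slot axis is L1's direction at -50.7°, so u = (cos -50.7°, sin -50.7°) = (0.6334, -0.7738) and n = (−sin -50.7°, cos -50.7°) = (0.7738, 0.6334). B is at the origin and V lies 33.3 along u from B, so V = 33.3·u = (21.09, -25.77). Tangency of A1 to both parallel lines with radius 3.1 puts E and Q at B ± 3.1·n: E = (2.399, 1.963), Q = (-2.399, -1.963). Equal radii place G and J the same way about V: G = V + 3.1·n = (23.49, -23.81), J = V − 3.1·n = (18.69, -27.73). So G.y = -23.81.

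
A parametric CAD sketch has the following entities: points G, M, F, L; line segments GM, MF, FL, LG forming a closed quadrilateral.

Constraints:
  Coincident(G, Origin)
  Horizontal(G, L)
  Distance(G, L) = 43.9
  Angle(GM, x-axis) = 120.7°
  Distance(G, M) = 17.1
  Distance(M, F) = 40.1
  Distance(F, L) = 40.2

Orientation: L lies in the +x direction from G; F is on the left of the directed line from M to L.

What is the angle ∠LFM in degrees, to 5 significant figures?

85.768°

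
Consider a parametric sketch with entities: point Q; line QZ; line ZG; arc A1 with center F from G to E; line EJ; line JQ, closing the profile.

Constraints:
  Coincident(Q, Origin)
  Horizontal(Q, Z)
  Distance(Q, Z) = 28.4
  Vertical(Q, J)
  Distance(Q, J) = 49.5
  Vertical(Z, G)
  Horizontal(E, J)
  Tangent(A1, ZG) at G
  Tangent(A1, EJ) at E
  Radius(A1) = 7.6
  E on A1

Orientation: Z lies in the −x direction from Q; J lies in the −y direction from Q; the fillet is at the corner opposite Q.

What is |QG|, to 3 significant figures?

50.6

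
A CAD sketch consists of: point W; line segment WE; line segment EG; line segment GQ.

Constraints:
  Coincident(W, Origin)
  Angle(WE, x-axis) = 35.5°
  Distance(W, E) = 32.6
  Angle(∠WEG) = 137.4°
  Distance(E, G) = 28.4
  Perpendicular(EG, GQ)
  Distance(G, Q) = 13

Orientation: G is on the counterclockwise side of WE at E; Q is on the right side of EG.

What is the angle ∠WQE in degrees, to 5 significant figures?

9.1964°

W is at the origin; WE runs at 35.5° with length 32.6, so E = 32.6·(cos 35.5°, sin 35.5°) = (26.540, 18.931). ∠WEG = 137.4°, so EG runs at 35.5° + (180° − 137.4°) = 78.100° from the x-axis; with |EG| = 28.4, G = E + 28.4·(cos 78.100°, sin 78.100°) = (32.396, 46.721). EG ⟂ GQ; with |GQ| = 13.0 on the right of EG, Q = G + 13.0·(0.97851, -0.20620) = (45.117, 44.040). Then cos ∠WQE = QW·QE / (|QW||QE|), giving 9.1964°.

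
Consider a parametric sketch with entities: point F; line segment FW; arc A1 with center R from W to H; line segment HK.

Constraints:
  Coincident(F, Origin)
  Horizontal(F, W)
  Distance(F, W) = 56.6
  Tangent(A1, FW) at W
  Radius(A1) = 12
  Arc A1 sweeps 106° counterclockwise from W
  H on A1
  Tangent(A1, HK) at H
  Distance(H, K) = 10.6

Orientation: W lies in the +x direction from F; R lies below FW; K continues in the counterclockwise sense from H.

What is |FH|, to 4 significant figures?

47.59

Tangency of A1 to FW means the radius RW is perpendicular to FW, so R = W + (0, -12) = (56.60, -12.00). On A1, W sits at bearing 90° from R; a 106° counterclockwise sweep puts H at bearing 196°, so H = R + 12.0·(cos 196°, sin 196°) = (45.06, -15.31). Then |FH| = |H − F| = 47.59.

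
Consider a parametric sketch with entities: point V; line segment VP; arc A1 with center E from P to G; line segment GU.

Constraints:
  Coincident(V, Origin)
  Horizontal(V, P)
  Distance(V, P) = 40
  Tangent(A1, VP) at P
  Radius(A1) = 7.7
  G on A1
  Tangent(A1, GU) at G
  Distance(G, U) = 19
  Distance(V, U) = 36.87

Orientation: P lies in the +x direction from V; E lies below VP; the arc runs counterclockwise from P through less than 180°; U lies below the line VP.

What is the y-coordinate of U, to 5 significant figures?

-24.193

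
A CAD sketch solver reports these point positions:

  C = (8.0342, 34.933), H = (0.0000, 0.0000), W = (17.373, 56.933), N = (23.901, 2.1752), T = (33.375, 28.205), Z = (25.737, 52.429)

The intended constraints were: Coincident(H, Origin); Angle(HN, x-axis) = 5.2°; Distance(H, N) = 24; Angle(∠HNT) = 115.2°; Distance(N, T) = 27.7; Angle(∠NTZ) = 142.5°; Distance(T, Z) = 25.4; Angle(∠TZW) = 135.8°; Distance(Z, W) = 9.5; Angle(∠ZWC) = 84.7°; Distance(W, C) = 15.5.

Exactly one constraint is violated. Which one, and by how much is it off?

Distance(W, C) = 15.5 — off by 8.40.

H = (0.00, 0.00) ✓; HN at 5.200° ✓; |HN| = 24.00 ✓; ∠HNT = 115.2° ✓; |NT| = 27.70 ✓; ∠NTZ = 142.5° ✓; |TZ| = 25.40 ✓; ∠TZW = 135.8° ✓; |ZW| = 9.500 ✓; ∠ZWC = 84.70° ✓; |WC| = 23.90 ✗.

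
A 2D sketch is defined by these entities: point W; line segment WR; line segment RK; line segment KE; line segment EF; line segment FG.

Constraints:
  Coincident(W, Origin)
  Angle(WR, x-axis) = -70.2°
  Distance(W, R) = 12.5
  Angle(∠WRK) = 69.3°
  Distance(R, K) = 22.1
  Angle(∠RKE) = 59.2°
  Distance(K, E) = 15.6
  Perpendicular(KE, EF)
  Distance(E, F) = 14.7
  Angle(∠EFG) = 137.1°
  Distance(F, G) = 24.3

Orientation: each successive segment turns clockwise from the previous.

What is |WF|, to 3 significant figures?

6.52

∠RKE = 59.2° gives KE at 58.3° from the x-axis; with |KE| = 15.6, E = (-9.67, 1.86). KE ⟂ EF, so EF runs at -31.7°; with |EF| = 14.7, F = (2.84, -5.87). Then |WF| = |F − W| = 6.52.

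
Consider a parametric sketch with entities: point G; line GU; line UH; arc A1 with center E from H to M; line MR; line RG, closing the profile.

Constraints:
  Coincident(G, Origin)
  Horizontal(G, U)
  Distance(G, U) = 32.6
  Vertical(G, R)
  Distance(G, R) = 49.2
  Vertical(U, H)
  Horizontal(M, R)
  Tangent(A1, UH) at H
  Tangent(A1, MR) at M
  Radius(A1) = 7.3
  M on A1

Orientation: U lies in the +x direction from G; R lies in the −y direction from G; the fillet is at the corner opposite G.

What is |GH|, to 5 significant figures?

53.088

G is at the origin; GU is horizontal with |GU| = 32.6 and U on the +x side, so U = (32.600, 0.0000). GR is vertical with |GR| = 49.2 and R on the −y side, so R = (0.0000, -49.200). The virtual corner opposite G is at (32.600, -49.200). Since A1 is tangent to UH there, EH ⟂ UH and tangency of A1 to MR means the radius EM is perpendicular to MR, with radius 7.3, so the center E sits 7.3 in from both sides at E = (25.300, -41.900). That places the tangent points at H = (32.600, -41.900) on UH and M = (25.300, -49.200) on MR. Then |GH| = |H − G| = 53.088.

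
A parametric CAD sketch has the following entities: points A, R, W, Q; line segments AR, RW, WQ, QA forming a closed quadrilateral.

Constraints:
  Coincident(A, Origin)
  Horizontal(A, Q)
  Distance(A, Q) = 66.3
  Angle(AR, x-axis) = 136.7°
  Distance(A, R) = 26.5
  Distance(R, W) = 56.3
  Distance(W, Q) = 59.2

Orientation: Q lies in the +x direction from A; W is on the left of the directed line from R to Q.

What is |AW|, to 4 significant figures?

54.91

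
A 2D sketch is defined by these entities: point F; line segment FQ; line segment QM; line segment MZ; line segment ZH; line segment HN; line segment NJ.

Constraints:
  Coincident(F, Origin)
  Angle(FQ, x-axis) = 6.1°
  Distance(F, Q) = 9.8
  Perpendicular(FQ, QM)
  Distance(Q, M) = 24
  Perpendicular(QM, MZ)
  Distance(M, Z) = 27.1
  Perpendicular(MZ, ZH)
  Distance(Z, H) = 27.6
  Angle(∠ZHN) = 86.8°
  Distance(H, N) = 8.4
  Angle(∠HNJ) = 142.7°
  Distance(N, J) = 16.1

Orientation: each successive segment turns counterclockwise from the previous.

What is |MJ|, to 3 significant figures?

17.9

F is at the origin; FQ runs at 6.1° with length 9.8, so Q = (9.74, 1.04). FQ is perpendicular to QM, so QM runs at 96.1°; with |QM| = 24.0, M = (7.19, 24.9). QM ⟂ MZ, so MZ runs at -174°; with |MZ| = 27.1, Z = (-19.8, 22.0). MZ ⟂ ZH, so ZH runs at -83.9°; with |ZH| = 27.6, H = (-16.8, -5.42). ∠ZHN = 86.8° gives HN at 9.30° from the x-axis; with |HN| = 8.4, N = (-8.53, -4.06). ∠HNJ = 142.7° gives NJ at 46.6° from the x-axis; with |NJ| = 16.1, J = (2.53, 7.64). Then |MJ| = |J − M| = 17.9.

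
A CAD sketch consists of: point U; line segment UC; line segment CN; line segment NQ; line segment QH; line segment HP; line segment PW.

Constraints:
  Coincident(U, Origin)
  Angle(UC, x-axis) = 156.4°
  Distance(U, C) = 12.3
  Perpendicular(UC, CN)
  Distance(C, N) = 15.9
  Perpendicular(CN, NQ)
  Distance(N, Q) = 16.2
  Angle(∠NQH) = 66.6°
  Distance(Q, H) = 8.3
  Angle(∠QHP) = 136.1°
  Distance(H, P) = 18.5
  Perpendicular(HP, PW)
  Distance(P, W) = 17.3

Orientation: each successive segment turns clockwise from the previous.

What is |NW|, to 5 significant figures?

10.906

∠QHP = 136.1° gives HP at 179.10° from the x-axis; with |HP| = 18.5, P = (-14.629, 7.6388). The perpendicularity gives PW at right angles to HP, so PW runs at 89.100°; with |PW| = 17.3, W = (-14.357, 24.937). Then |NW| = |W − N| = 10.906.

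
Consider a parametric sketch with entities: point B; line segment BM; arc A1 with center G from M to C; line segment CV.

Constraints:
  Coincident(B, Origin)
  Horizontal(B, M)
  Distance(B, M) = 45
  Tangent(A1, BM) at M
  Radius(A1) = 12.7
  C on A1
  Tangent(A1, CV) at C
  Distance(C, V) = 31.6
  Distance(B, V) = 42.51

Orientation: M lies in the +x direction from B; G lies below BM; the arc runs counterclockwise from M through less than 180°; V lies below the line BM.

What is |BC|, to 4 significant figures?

34.19

B is at the origin; BM is horizontal with |BM| = 45.0 and M on the +x side, so M = (45.00, 0.000). A1 meets BM tangentially, so GM is at right angles to BM, so G = M + (0, -12.7) = (45.00, -12.70). Since GC ⟂ CV (tangency), |GV| = √(12.7² + 31.6²) = 34.06 regardless of where C sits on A1. So V lies on both circle(B, 42.51) and circle(G, 34.06); the below-BM intersection is V = (21.06, -36.93). C is the foot of the tangent from V: C = (33.29, -7.786).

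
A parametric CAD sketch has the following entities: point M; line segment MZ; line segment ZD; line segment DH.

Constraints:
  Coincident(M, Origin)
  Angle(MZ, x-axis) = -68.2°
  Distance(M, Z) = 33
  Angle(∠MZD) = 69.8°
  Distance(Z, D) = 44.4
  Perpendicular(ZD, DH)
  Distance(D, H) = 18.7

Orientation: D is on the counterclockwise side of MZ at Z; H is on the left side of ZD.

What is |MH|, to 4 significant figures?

35.21

M is at the origin; MZ runs at -68.2° with length 33.0, so Z = 33.0·(cos -68.2°, sin -68.2°) = (12.26, -30.64). ∠MZD = 69.8°, so ZD runs at -68.2° + (180° − 69.8°) = 42.00° from the x-axis; with |ZD| = 44.4, D = Z + 44.4·(cos 42.00°, sin 42.00°) = (45.25, -0.9306). The perpendicularity gives DH at right angles to ZD; with |DH| = 18.7 on the left of ZD, H = D + 18.7·(-0.6691, 0.7431) = (32.74, 12.97). Then |MH| = |H − M| = 35.21.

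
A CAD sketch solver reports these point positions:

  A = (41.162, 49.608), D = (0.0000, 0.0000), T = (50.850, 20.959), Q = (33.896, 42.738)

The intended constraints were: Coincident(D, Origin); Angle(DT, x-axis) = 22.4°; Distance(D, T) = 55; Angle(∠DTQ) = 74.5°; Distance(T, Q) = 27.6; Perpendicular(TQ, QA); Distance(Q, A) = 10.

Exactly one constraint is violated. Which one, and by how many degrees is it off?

Perpendicular(TQ, QA) — off by 5.50°.

D = (0.00, 0.00) ✓; DT at 22.40° ✓; |DT| = 55.00 ✓; ∠DTQ = 74.50° ✓; |TQ| = 27.60 ✓; ∠(TQ, QA) = 84.50° ✗; |QA| = 10.00 ✓.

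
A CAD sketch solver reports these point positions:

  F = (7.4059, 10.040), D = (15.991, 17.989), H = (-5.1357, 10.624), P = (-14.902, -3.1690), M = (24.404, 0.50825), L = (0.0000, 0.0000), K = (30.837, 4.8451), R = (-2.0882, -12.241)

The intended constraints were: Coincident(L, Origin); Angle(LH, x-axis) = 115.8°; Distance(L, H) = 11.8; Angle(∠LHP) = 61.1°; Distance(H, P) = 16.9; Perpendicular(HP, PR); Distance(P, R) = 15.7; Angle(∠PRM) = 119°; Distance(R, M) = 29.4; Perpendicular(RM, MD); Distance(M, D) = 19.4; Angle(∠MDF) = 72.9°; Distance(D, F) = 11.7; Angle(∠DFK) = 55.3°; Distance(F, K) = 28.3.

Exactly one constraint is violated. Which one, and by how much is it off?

Distance(F, K) = 28.3 — off by 4.30.

L = (0.00, 0.00) ✓; LH at 115.8° ✓; |LH| = 11.80 ✓; ∠LHP = 61.10° ✓; |HP| = 16.90 ✓; ∠(HP, PR) = 90.00° ✓; |PR| = 15.70 ✓; ∠PRM = 119.0° ✓; |RM| = 29.40 ✓; ∠(RM, MD) = 90.00° ✓; |MD| = 19.40 ✓; ∠MDF = 72.90° ✓; |DF| = 11.70 ✓; ∠DFK = 55.30° ✓; |FK| = 24.00 ✗.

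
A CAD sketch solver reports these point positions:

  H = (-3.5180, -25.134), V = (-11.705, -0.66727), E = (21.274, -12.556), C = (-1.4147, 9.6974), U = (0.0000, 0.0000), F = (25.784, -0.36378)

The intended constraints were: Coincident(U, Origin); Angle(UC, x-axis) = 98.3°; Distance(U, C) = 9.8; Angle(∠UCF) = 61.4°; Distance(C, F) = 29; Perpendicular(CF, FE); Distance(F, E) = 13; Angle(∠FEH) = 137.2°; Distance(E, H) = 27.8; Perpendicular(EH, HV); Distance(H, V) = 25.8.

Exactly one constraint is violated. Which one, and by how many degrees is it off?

Perpendicular(EH, HV) — off by 8.40°.

U = (0.00, 0.00) ✓; UC at 98.30° ✓; |UC| = 9.800 ✓; ∠UCF = 61.40° ✓; |CF| = 29.00 ✓; ∠(CF, FE) = 90.00° ✓; |FE| = 13.00 ✓; ∠FEH = 137.2° ✓; |EH| = 27.80 ✓; ∠(EH, HV) = 98.40° ✗; |HV| = 25.80 ✓.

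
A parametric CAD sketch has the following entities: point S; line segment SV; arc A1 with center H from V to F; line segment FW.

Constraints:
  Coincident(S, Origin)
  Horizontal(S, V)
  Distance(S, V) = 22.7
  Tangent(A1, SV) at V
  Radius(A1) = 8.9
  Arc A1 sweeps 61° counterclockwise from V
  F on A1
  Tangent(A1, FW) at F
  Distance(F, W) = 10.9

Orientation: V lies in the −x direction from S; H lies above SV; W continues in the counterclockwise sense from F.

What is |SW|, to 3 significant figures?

17.1

On A1, V sits at bearing -90° from H; a 61° counterclockwise sweep puts F at bearing -29°, so F = H + 8.9·(cos -29°, sin -29°) = (-14.9, 4.59). The tangent condition forces HF to be normal to FW, so FW runs along (−sin -29°, cos -29°); with |FW| = 10.9, W = (-9.63, 14.1). Then |SW| = |W − S| = 17.1.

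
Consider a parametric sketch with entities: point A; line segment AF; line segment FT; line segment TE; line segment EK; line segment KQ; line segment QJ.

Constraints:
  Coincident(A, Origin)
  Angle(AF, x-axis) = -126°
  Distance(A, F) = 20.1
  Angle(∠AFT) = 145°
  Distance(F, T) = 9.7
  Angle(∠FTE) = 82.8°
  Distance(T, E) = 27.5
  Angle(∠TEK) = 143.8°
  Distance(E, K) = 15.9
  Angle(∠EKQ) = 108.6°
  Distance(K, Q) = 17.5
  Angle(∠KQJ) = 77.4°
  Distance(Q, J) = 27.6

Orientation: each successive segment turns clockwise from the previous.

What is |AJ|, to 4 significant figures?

12.82

A is at the origin; AF runs at -126.0° with length 20.1, so F = (-11.81, -16.26). ∠AFT = 145.0° gives FT at -161.0° from the x-axis; with |FT| = 9.7, T = (-20.99, -19.42). ∠FTE = 82.8° gives TE at 101.8° from the x-axis; with |TE| = 27.5, E = (-26.61, 7.500). ∠TEK = 143.8° gives EK at 65.60° from the x-axis; with |EK| = 15.9, K = (-20.04, 21.98). ∠EKQ = 108.6° gives KQ at -5.800° from the x-axis; with |KQ| = 17.5, Q = (-2.631, 20.21). ∠KQJ = 77.4° gives QJ at -108.4° from the x-axis; with |QJ| = 27.6, J = (-11.34, -5.978). Then |AJ| = |J − A| = 12.82.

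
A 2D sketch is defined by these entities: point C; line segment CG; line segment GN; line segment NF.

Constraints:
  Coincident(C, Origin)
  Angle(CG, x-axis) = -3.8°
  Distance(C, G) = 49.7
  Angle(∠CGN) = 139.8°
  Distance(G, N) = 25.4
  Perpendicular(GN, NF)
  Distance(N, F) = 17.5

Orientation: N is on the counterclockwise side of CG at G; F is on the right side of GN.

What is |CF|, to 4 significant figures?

80.45

C is at the origin; CG runs at -3.8° with length 49.7, so G = 49.7·(cos -3.8°, sin -3.8°) = (49.59, -3.294). ∠CGN = 139.8°, so GN runs at -3.8° + (180° − 139.8°) = 36.40° from the x-axis; with |GN| = 25.4, N = G + 25.4·(cos 36.40°, sin 36.40°) = (70.04, 11.78). GN is perpendicular to NF; with |NF| = 17.5 on the right of GN, F = N + 17.5·(0.5934, -0.8049) = (80.42, -2.307). Then |CF| = |F − C| = 80.45.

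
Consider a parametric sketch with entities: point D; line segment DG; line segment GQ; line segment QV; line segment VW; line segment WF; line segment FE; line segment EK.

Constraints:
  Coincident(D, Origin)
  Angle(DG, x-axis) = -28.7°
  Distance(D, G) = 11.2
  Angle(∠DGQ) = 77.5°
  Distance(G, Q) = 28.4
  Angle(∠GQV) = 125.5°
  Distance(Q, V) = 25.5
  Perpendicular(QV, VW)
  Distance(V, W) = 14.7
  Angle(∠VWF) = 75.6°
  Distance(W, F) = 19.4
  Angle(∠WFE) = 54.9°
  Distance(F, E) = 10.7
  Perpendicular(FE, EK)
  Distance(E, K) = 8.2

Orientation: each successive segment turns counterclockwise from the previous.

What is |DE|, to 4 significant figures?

32.34

D is at the origin; DG runs at -28.7° with length 11.2, so G = (9.824, -5.379). ∠DGQ = 77.5° gives GQ at 73.80° from the x-axis; with |GQ| = 28.4, Q = (17.75, 21.89). ∠GQV = 125.5° gives QV at 128.3° from the x-axis; with |QV| = 25.5, V = (1.943, 41.91). QV is perpendicular to VW, so VW runs at -141.7°; with |VW| = 14.7, W = (-9.593, 32.79). ∠VWF = 75.6° gives WF at -37.30° from the x-axis; with |WF| = 19.4, F = (5.839, 21.04). ∠WFE = 54.9° gives FE at 87.80° from the x-axis; with |FE| = 10.7, E = (6.250, 31.73). Then |DE| = |E − D| = 32.34.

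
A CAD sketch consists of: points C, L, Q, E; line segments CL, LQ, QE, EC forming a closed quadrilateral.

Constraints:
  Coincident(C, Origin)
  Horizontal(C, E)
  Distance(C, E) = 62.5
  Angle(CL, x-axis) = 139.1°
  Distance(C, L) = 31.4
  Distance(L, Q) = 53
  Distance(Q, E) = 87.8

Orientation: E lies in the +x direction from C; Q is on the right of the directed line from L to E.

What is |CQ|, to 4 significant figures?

37.51

Checks: |LQ| = 53.00 ✓; |QE| = 87.80 ✓.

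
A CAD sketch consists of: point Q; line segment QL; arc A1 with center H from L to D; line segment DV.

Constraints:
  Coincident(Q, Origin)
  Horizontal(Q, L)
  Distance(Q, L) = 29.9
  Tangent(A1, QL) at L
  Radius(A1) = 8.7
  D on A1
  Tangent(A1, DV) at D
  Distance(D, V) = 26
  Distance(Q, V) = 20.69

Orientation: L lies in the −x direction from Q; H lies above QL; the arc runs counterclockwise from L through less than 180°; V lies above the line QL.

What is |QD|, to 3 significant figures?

24.1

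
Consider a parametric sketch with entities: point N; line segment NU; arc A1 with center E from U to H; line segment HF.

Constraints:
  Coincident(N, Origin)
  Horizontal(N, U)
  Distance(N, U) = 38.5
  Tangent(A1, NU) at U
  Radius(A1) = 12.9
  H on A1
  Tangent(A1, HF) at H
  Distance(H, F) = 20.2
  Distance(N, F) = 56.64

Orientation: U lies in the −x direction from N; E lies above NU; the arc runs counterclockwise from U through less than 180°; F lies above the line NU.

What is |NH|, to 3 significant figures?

36.6

Checks: N.y = 0.00, U.y = 0.00 ✓; |EH| = 12.90 ✓; ∠(EH, HF) = 90.00° ✓; |HF| = 20.20 ✓; |NF| = 56.64 ✓.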